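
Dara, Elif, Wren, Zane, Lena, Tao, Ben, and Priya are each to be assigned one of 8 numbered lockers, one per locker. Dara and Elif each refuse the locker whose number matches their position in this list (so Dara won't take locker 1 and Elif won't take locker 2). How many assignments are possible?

Let Aᵢ (for i ∈ {1, 2}) be the placements that put person i in their forbidden locker. Any j of these fix j positions, leaving (8−j)! ways to fill the rest, and there are C(2,j) ways to pick which j.
By inclusion–exclusion, the number of valid placements is Σ_{j=0}^{2} (−1)^j C(2,j)·(8−j)!.
Computing: 40320 − 10080 + 720 = 30960.

30960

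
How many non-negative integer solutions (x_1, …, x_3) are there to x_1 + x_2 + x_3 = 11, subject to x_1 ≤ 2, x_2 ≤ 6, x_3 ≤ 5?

Without the upper bounds there are C(13,2) = 78 ways to split 11 among 3 variables.
Subtract solutions that violate a single cap (substitute x_i' = x_i − (cap_i+1)): x_1 ≥ 3 gives C(10,2) = 45; x_2 ≥ 7 gives C(6,2) = 15; x_3 ≥ 6 gives C(7,2) = 21. Together 81.
Add back pairs where two caps are both exceeded: 3 + 6 + 0 = 9.
By inclusion–exclusion the count is 78 − 81 + 9 = 6.

6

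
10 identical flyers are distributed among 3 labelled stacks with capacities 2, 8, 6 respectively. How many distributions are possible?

18

By stars and bars, unrestricted non-negative solutions to x_1+…+x_3 = 10 number C(10+2,2) = 66.
Subtract solutions that violate a single cap (substitute x_i' = x_i − (cap_i+1)): x_1 ≥ 3 gives C(9,2) = 36; x_2 ≥ 9 gives C(3,2) = 3; x_3 ≥ 7 gives C(5,2) = 10. Together 49.
Add back pairs where two caps are both exceeded: 0 + 1 + 0 = 1.
By inclusion–exclusion the count is 66 − 49 + 1 = 18.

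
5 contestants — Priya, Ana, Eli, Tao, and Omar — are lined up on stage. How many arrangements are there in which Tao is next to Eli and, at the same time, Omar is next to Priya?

24

Treat {Tao,Eli} as one block (2 orders) and {Omar,Priya} as another (2 orders).
That leaves 3 units to arrange: 2 × 2 × 3! = 4 × 6 = 24.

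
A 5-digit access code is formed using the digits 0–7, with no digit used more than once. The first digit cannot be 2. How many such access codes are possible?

5880

The first digit has 8−1 = 7 choices (anything except 2).
The remaining 4 digits are filled from the other 7 symbols without repetition: 7 × 6 × 5 × 4 = 840.
Total: 7 × 840 = 5880.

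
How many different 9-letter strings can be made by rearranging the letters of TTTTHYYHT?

Letter multiplicities in TTTTHYYHT: H×2, T×5, Y×2.
The number of distinct arrangements is 9!/(5!·2!·2!) = 362880/480 = 756.

756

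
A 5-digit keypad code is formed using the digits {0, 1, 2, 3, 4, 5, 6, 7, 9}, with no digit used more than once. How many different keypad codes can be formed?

With no repetition, fill the 5 digits in order: 9 choices, then 8, down to 5.
9 × 8 × 7 × 6 × 5 = 15120.

15120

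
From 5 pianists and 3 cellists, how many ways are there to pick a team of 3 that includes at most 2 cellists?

Split by how many cellists are chosen (0 through 2).
Sum: C(3,0)·C(5,3) + C(3,1)·C(5,2) + C(3,2)·C(5,1) = 10 + 30 + 15 = 55.

55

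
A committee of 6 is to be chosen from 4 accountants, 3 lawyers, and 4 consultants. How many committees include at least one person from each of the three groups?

Unrestricted: C(11,6) = 462 ways to pick any 6 of the 11.
Subtract selections that omit an entire group: no accountants → C(7,6) = 7; no lawyers → C(8,6) = 28; no consultants → C(7,6) = 7.
Add back selections omitting two groups (i.e. drawn from a single group): C(4,6) + C(3,6) + C(4,6) = 0.
By inclusion–exclusion: 462 − 42 + 0 = 420.

420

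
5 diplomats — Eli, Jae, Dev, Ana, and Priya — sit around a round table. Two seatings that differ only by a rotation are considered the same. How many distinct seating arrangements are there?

Seat Eli anywhere (absorbing the rotational symmetry), then permute the other 4: (4)! = 24.

24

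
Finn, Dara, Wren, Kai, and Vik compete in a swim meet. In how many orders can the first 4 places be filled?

This is an ordered selection of 4 from 5: P(5,4).
That gives 5 × 4 × 3 × 2 = 120.

120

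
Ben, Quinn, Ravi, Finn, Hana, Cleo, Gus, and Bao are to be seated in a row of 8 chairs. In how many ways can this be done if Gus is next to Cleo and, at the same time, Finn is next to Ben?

2880

Treat {Gus,Cleo} as one block (2 orders) and {Finn,Ben} as another (2 orders).
That leaves 6 units to arrange: 2 × 2 × 6! = 4 × 720 = 2880.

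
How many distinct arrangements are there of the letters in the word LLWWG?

The 5 letters of LLWWG have repeats: L appearing twice and W appearing twice.
Dividing 5! = 120 by 2!·2! = 4 for the repeated letters gives 30.

30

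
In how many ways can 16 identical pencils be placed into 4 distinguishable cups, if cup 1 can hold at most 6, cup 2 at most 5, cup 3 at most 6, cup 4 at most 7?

By stars and bars, unrestricted non-negative solutions to x_1+…+x_4 = 16 number C(16+3,3) = 969.
Subtract solutions that violate a single cap (substitute x_i' = x_i − (cap_i+1)): x_1 ≥ 7 gives C(12,3) = 220; x_2 ≥ 6 gives C(13,3) = 286; x_3 ≥ 7 gives C(12,3) = 220; x_4 ≥ 8 gives C(11,3) = 165. Together 891.
Add back pairs where two caps are both exceeded: 20 + 10 + 4 + 20 + 10 + 4 = 68.
By inclusion–exclusion the count is 969 − 891 + 68 = 146.

146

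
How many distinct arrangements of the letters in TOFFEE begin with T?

30

Fix T in the first position and arrange the remaining 5 letters.
Those 5 letters have E appearing twice and F appearing twice, giving (5)!/(2!·2!) = 30.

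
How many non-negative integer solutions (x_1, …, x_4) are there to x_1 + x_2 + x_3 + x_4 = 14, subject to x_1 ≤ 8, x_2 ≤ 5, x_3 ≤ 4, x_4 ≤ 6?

154

Ignoring the caps, the number of non-negative solutions to x_1+…+x_4 = 14 is C(17,3) = 680.
Subtract solutions that violate a single cap (substitute x_i' = x_i − (cap_i+1)): x_1 ≥ 9 gives C(8,3) = 56; x_2 ≥ 6 gives C(11,3) = 165; x_3 ≥ 5 gives C(12,3) = 220; x_4 ≥ 7 gives C(10,3) = 120. Together 561.
Add back pairs where two caps are both exceeded: 0 + 1 + 0 + 20 + 4 + 10 = 35.
By inclusion–exclusion the count is 680 − 561 + 35 = 154.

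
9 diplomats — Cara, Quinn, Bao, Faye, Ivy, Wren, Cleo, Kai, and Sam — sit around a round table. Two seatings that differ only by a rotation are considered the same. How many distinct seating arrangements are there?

Around a circle, 9 distinct people have 9!/9 = (8)! = 40320 rotationally distinct seatings.

40320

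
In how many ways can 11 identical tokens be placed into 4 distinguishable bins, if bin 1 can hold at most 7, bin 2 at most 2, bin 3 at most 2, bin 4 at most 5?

By stars and bars, unrestricted non-negative solutions to x_1+…+x_4 = 11 number C(11+3,3) = 364.
Subtract solutions that violate a single cap (substitute x_i' = x_i − (cap_i+1)): x_1 ≥ 8 gives C(6,3) = 20; x_2 ≥ 3 gives C(11,3) = 165; x_3 ≥ 3 gives C(11,3) = 165; x_4 ≥ 6 gives C(8,3) = 56. Together 406.
Add back pairs where two caps are both exceeded: 1 + 1 + 0 + 56 + 10 + 10 = 78.
By inclusion–exclusion the count is 364 − 406 + 78 = 36.

36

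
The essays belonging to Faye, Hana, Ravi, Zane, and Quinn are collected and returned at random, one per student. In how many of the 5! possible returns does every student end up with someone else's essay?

44

This is the derangement count D_5: permutations of 5 items with no fixed point.
By inclusion–exclusion this is Σ_{j=0}^{5} (−1)^j C(5,j)·(5−j)!.
Computing: 120 − 120 + 60 − 20 + 5 − 1 = 44.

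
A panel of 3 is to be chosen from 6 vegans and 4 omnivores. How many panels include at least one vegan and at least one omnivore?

With no constraint there are C(10,3) = 120 possible selections.
Subtract selections that omit an entire group: no vegans → C(4,3) = 4; no omnivores → C(6,3) = 20.
Both groups omitted at once is impossible, so 120 − 24 = 96.

96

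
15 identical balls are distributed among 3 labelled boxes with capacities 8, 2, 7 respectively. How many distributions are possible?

6

Without the upper bounds there are C(17,2) = 136 ways to split 15 among 3 boxes.
Subtract solutions that violate a single cap (substitute x_i' = x_i − (cap_i+1)): x_1 ≥ 9 gives C(8,2) = 28; x_2 ≥ 3 gives C(14,2) = 91; x_3 ≥ 8 gives C(9,2) = 36. Together 155.
Add back pairs where two caps are both exceeded: 10 + 0 + 15 = 25.
By inclusion–exclusion the count is 136 − 155 + 25 = 6.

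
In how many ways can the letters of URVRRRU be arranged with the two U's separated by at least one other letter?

75

There are 7!/(4!·2!) = 105 arrangements of URVRRRU in total.
If the two U's are adjacent, glue them into one block, leaving 6 items to arrange: (6)!/(4!) = 30 ways.
Hence 105 − 30 = 75.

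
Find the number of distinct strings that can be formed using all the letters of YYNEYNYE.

420

YYNEYNYE has 8 letters with E appearing twice, N appearing twice, and Y appearing 4 times.
So there are 8! / (4!·2!·2!) = 420 distinguishable arrangements.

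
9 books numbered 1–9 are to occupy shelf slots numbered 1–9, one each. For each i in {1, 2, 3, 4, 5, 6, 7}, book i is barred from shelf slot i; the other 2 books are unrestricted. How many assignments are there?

165016

Let Aᵢ (for 1 ≤ i ≤ 7) be the placements that put book i in its forbidden shelf slot. Any j of these fix j positions, leaving (9−j)! ways to fill the rest, and there are C(7,j) ways to pick which j.
By inclusion–exclusion, the number of valid placements is Σ_{j=0}^{7} (−1)^j C(7,j)·(9−j)!.
Computing: 362880 − 282240 + 105840 − 25200 + 4200 − 504 + 42 − 2 = 165016.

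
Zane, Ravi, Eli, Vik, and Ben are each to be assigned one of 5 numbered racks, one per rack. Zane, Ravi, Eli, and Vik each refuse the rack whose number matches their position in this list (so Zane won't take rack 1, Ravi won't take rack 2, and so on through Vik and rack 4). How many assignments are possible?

Let Aᵢ (for 1 ≤ i ≤ 4) be the placements that put person i in their forbidden rack. Any j of these fix j positions, leaving (5−j)! ways to fill the rest, and there are C(4,j) ways to pick which j.
By inclusion–exclusion, the number of valid placements is Σ_{j=0}^{4} (−1)^j C(4,j)·(5−j)!.
Computing: 120 − 96 + 36 − 8 + 1 = 53.

53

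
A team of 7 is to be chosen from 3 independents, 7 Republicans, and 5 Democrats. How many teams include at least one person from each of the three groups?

Total 7-person selections from all 15: C(15,7) = 6435.
Subtract selections that omit an entire group: no independents → C(12,7) = 792; no Republicans → C(8,7) = 8; no Democrats → C(10,7) = 120.
Add back selections omitting two groups (i.e. drawn from a single group): C(3,7) + C(7,7) + C(5,7) = 1.
By inclusion–exclusion: 6435 − 920 + 1 = 5516.

5516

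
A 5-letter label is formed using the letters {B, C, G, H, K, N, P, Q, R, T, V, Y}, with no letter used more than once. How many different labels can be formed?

With no repetition, fill the 5 letters in order: 12 choices, then 11, down to 8.
That product is 12 × 11 × 10 × 9 × 8 = 95040.

95040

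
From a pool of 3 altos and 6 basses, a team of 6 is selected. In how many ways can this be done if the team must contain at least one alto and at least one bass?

Total 6-person selections from all 9: C(9,6) = 84.
Subtract selections that omit an entire group: no altos → C(6,6) = 1; no basses → C(3,6) = 0.
Both groups omitted at once is impossible, so 84 − 1 = 83.

83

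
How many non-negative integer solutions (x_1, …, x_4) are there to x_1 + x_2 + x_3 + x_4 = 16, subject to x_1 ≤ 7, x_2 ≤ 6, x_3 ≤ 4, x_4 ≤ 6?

108

Without the upper bounds there are C(19,3) = 969 ways to split 16 among 4 variables.
Subtract solutions that violate a single cap (substitute x_i' = x_i − (cap_i+1)): x_1 ≥ 8 gives C(11,3) = 165; x_2 ≥ 7 gives C(12,3) = 220; x_3 ≥ 5 gives C(14,3) = 364; x_4 ≥ 7 gives C(12,3) = 220. Together 969.
Add back pairs where two caps are both exceeded: 4 + 20 + 4 + 35 + 10 + 35 = 108.
By inclusion–exclusion the count is 969 − 969 + 108 = 108.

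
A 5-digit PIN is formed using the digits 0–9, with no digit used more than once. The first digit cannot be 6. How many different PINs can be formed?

27216

The first digit has 10−1 = 9 choices (anything except 6).
The remaining 4 digits are filled from the other 9 symbols without repetition: 9 × 8 × 7 × 6 = 3024.
Total: 9 × 3024 = 27216.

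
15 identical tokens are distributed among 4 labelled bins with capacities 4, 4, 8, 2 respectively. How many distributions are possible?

Ignoring the caps, the number of non-negative solutions to x_1+…+x_4 = 15 is C(18,3) = 816.
Subtract solutions that violate a single cap (substitute x_i' = x_i − (cap_i+1)): x_1 ≥ 5 gives C(13,3) = 286; x_2 ≥ 5 gives C(13,3) = 286; x_3 ≥ 9 gives C(9,3) = 84; x_4 ≥ 3 gives C(15,3) = 455. Together 1111.
Add back pairs where two caps are both exceeded: 56 + 4 + 120 + 4 + 120 + 20 = 324.
Subtract triples: 0 + 10 + 0 + 0 = 10.
By inclusion–exclusion the count is 816 − 1111 + 324 − 10 = 19.

19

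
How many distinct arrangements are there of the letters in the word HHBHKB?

60

Letter multiplicities in HHBHKB: B×2, H×3, K×1.
Dividing 6! = 720 by 3!·2! = 12 for the repeated letters gives 60.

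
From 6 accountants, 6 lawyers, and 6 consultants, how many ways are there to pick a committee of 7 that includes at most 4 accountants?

31416

Split by how many accountants are chosen (0 through 4).
Sum: C(6,0)·C(12,7) + C(6,1)·C(12,6) + C(6,2)·C(12,5) + C(6,3)·C(12,4) + C(6,4)·C(12,3) = 792 + 5544 + 11880 + 9900 + 3300 = 31416.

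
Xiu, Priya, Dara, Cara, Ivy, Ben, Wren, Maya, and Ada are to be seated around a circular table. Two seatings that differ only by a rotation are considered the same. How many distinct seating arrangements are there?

Fix one person's seat to break rotational symmetry; the remaining 8 people can be arranged in (8)! = 40320 ways.

40320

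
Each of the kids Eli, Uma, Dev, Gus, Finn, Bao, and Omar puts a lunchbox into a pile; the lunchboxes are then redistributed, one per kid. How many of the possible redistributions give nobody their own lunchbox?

1854

Let Aᵢ be the assignments in which kid i gets their own lunchbox. We want the size of the complement of A₁∪…∪A_7.
By inclusion–exclusion this is Σ_{j=0}^{7} (−1)^j C(7,j)·(7−j)!.
Computing: 5040 − 5040 + 2520 − 840 + 210 − 42 + 7 − 1 = 1854.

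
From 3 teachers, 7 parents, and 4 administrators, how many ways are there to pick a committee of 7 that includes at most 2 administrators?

2472

Split by how many administrators are chosen (0 through 2).
Sum: C(4,0)·C(10,7) + C(4,1)·C(10,6) + C(4,2)·C(10,5) = 120 + 840 + 1512 = 2472.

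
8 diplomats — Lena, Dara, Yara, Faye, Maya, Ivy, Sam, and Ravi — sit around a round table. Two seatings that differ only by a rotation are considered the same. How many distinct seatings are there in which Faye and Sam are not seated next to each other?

Without the restriction there are (7)! = 5040 seatings.
Seatings with Faye beside Sam: treat them as a block with 2 internal orders, giving 2 × (6)! = 1440.
Subtracting, 5040 − 1440 = 3600.

3600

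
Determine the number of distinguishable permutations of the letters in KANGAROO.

Letter multiplicities in KANGAROO: A×2, G×1, K×1, N×1, O×2, R×1.
Dividing 8! = 40320 by 2!·2! = 4 for the repeated letters gives 10080.

10080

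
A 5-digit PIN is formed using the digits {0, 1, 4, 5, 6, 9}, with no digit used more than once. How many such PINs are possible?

This is a permutation of 5 out of 6: P(6,5) = 6!/1!.
6 × 5 × 4 × 3 × 2 = 720.

720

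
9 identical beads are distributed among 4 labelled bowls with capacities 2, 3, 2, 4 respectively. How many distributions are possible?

Without the upper bounds there are C(12,3) = 220 ways to split 9 among 4 bowls.
Subtract solutions that violate a single cap (substitute x_i' = x_i − (cap_i+1)): x_1 ≥ 3 gives C(9,3) = 84; x_2 ≥ 4 gives C(8,3) = 56; x_3 ≥ 3 gives C(9,3) = 84; x_4 ≥ 5 gives C(7,3) = 35. Together 259.
Add back pairs where two caps are both exceeded: 10 + 20 + 4 + 10 + 1 + 4 = 49.
By inclusion–exclusion the count is 220 − 259 + 49 = 10.

10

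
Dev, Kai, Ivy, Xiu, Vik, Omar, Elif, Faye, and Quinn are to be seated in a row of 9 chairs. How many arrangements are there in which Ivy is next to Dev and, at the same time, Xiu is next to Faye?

Treat {Ivy,Dev} as one block (2 orders) and {Xiu,Faye} as another (2 orders).
That leaves 7 units to arrange: 2 × 2 × 7! = 4 × 5040 = 20160.

20160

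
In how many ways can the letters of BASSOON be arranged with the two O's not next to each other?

There are 7!/(2!·2!) = 1260 arrangements of BASSOON in total.
Arrangements with the O's together: treat OO as one letter, giving (6)!/(2!) = 360.
Hence 1260 − 360 = 900.

900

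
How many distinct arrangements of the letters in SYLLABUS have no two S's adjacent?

7560

Total arrangements of SYLLABUS: 8!/(2!·2!) = 10080.
Arrangements with the S's together: treat SS as one letter, giving (7)!/(2!) = 2520.
Subtracting, 10080 − 2520 = 7560 arrangements keep the S's apart.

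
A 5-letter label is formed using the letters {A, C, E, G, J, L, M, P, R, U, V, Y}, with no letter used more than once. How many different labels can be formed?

95040

With no repetition, fill the 5 letters in order: 12 choices, then 11, down to 8.
12 × 11 × 10 × 9 × 8 = 95040.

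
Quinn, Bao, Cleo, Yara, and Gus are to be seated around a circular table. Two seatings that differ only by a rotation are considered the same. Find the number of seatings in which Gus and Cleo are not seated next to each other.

12

All circular seatings of 5 people number (4)! = 24.
Those with Gus next to Cleo: fuse the pair into one unit and seat 4 units around a circle — 2·(3)! = 12.
Subtracting, 24 − 12 = 12.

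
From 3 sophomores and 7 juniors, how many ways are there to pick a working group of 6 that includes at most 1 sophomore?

Split by how many sophomores are chosen (0 through 1).
Sum: C(3,0)·C(7,6) + C(3,1)·C(7,5) = 7 + 63 = 70.

70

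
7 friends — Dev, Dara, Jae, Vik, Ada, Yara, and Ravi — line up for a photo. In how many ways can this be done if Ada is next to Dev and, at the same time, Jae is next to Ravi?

480

Treat {Ada,Dev} as one block (2 orders) and {Jae,Ravi} as another (2 orders).
That leaves 5 units to arrange: 2 × 2 × 5! = 4 × 120 = 480.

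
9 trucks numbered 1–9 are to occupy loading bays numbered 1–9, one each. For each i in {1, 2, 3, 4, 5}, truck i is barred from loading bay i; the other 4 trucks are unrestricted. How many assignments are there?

Let Aᵢ (for 1 ≤ i ≤ 5) be the placements that put truck i in its forbidden loading bay. Any j of these fix j positions, leaving (9−j)! ways to fill the rest, and there are C(5,j) ways to pick which j.
By inclusion–exclusion, the number of valid placements is Σ_{j=0}^{5} (−1)^j C(5,j)·(9−j)!.
Computing: 362880 − 201600 + 50400 − 7200 + 600 − 24 = 205056.

205056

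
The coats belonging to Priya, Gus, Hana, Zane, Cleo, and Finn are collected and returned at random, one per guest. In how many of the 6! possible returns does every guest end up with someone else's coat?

265

This is the derangement count D_6: permutations of 6 items with no fixed point.
By inclusion–exclusion this is Σ_{j=0}^{6} (−1)^j C(6,j)·(6−j)!.
Computing: 720 − 720 + 360 − 120 + 30 − 6 + 1 = 265.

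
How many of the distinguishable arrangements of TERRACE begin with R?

360

With the first slot taken by R, it remains to arrange the other 6 letters (TERACE).
Those 6 letters have E appearing twice, giving (6)!/(2!) = 360.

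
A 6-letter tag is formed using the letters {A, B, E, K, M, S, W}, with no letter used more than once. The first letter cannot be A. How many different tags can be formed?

The first letter has 7−1 = 6 choices (anything except A).
The remaining 5 letters are filled from the other 6 symbols without repetition: 6 × 5 × 4 × 3 × 2 = 720.
Total: 6 × 720 = 4320.

4320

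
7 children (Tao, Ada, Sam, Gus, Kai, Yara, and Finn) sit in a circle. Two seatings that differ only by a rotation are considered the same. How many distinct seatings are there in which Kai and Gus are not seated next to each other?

All circular seatings of 7 people number (6)! = 720.
Seatings with Kai beside Gus: treat them as a block with 2 internal orders, giving 2 × (5)! = 240.
Subtracting, 720 − 240 = 480.

480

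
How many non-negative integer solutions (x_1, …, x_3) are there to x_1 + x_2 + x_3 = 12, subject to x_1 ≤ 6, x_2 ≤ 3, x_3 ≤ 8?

By stars and bars, unrestricted non-negative solutions to x_1+…+x_3 = 12 number C(12+2,2) = 91.
Subtract solutions that violate a single cap (substitute x_i' = x_i − (cap_i+1)): x_1 ≥ 7 gives C(7,2) = 21; x_2 ≥ 4 gives C(10,2) = 45; x_3 ≥ 9 gives C(5,2) = 10. Together 76.
Add back pairs where two caps are both exceeded: 3 + 0 + 0 = 3.
By inclusion–exclusion the count is 91 − 76 + 3 = 18.

18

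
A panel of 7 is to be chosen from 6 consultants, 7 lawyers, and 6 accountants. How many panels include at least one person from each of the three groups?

With no constraint there are C(19,7) = 50388 possible selections.
Selections missing a whole group: no consultants → C(13,7) = 1716; no lawyers → C(12,7) = 792; no accountants → C(13,7) = 1716.
Add back selections omitting two groups (i.e. drawn from a single group): C(6,7) + C(7,7) + C(6,7) = 1.
By inclusion–exclusion: 50388 − 4224 + 1 = 46165.

46165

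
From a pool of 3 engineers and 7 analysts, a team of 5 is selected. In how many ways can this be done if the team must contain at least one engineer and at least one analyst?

231

With no constraint there are C(10,5) = 252 possible selections.
Subtract selections that omit an entire group: no engineers → C(7,5) = 21; no analysts → C(3,5) = 0.
Both groups omitted at once is impossible, so 252 − 21 = 231.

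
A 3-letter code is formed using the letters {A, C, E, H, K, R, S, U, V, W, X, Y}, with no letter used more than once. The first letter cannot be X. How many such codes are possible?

The first letter has 12−1 = 11 choices (anything except X).
The remaining 2 letters are filled from the other 11 symbols without repetition: 11 × 10 = 110.
Total: 11 × 110 = 1210.

1210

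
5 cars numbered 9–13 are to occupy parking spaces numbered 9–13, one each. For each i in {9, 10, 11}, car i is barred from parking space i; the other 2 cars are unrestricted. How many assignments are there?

Let Aᵢ (for i ∈ {9, 10, 11}) be the placements that put car i in its forbidden parking space. Any j of these fix j positions, leaving (5−j)! ways to fill the rest, and there are C(3,j) ways to pick which j.
By inclusion–exclusion, the number of valid placements is Σ_{j=0}^{3} (−1)^j C(3,j)·(5−j)!.
Computing: 120 − 72 + 18 − 2 = 64.

64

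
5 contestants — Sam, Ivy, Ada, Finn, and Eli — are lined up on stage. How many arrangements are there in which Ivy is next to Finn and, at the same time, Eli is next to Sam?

Treat {Ivy,Finn} as one block (2 orders) and {Eli,Sam} as another (2 orders).
That leaves 3 units to arrange: 2 × 2 × 3! = 4 × 6 = 24.

24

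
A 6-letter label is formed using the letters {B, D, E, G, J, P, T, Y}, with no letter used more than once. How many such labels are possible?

With no repetition, fill the 6 letters in order: 8 choices, then 7, down to 3.
8 × 7 × 6 × 5 × 4 × 3 = 20160.

20160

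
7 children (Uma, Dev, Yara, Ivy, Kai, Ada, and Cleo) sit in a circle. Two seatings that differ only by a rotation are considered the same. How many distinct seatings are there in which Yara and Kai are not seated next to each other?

All circular seatings of 7 people number (6)! = 720.
Seatings with Yara beside Kai: treat them as a block with 2 internal orders, giving 2 × (5)! = 240.
Subtracting, 720 − 240 = 480.

480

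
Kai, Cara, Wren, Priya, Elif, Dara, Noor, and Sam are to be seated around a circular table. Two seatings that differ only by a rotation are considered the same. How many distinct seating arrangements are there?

5040

Fix one person's seat to break rotational symmetry; the remaining 7 people can be arranged in (7)! = 5040 ways.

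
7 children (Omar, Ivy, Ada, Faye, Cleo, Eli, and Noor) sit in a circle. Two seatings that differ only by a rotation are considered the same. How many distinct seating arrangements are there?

Around a circle, 7 distinct people have 7!/7 = (6)! = 720 rotationally distinct seatings.

720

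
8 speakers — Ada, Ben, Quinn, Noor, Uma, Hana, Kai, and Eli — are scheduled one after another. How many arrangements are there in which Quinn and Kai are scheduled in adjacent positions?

10080

Place the 6 others and the Quinn-Kai pair as 7 objects in a line; the pair has 2 internal arrangements.
So the count is 2·(7)! = 10080.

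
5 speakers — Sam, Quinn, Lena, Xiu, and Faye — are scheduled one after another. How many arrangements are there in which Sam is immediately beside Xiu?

Treat {Sam, Xiu} as a single unit. There are 4 units to order, and the pair itself can be ordered 2 ways.
So the count is 2·(4)! = 48.

48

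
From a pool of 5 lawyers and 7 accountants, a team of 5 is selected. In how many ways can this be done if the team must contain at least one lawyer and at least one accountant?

770

Unrestricted: C(12,5) = 792 ways to pick any 5 of the 12.
Selections missing a whole group: no lawyers → C(7,5) = 21; no accountants → C(5,5) = 1.
Both groups omitted at once is impossible, so 792 − 22 = 770.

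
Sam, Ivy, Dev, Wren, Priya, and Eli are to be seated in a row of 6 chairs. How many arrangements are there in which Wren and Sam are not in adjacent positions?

480

Of the 6! = 720 arrangements, those with Wren and Sam adjacent number 2 × 5! = 240 (treat the pair as a block with 2 internal orders).
Complementary counting: 720 − 240 = 480.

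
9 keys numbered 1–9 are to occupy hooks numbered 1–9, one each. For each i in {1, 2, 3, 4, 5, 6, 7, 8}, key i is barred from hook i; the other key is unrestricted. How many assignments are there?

Let Aᵢ (for 1 ≤ i ≤ 8) be the placements that put key i in its forbidden hook. Any j of these fix j positions, leaving (9−j)! ways to fill the rest, and there are C(8,j) ways to pick which j.
By inclusion–exclusion, the number of valid placements is Σ_{j=0}^{8} (−1)^j C(8,j)·(9−j)!.
Computing: 362880 − 322560 + 141120 − 40320 + 8400 − 1344 + 168 − 16 + 1 = 148329.

148329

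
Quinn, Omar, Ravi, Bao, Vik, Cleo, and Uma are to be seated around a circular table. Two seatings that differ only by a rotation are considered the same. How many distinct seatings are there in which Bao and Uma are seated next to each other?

Treat {Bao, Uma} as one unit (2 internal orders) and seat the resulting 6 units around the table: (5)! circular arrangements.
So 2 × (5)! = 2 × 120 = 240.

240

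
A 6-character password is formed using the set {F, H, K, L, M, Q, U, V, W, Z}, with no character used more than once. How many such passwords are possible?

151200

This is a permutation of 6 out of 10: P(10,6) = 10!/4!.
10 × 9 × 8 × 7 × 6 × 5 = 151200.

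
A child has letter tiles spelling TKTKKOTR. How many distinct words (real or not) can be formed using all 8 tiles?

1120

TKTKKOTR has 8 letters with K appearing 3 times and T appearing 3 times.
Dividing 8! = 40320 by 3!·3! = 36 for the repeated letters gives 1120.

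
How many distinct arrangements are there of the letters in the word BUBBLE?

120

BUBBLE has 6 letters with B appearing 3 times.
So there are 6! / (3!) = 120 distinguishable arrangements.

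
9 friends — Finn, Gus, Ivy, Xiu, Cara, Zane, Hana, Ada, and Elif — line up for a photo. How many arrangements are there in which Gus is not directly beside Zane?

282240

Of the 9! = 362880 arrangements, those with Gus and Zane adjacent number 2 × 8! = 80640 (treat the pair as a block with 2 internal orders).
Complementary counting: 362880 − 80640 = 282240.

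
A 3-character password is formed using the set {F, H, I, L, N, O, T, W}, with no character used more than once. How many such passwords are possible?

336

This is a permutation of 3 out of 8: P(8,3) = 8!/5!.
8 × 7 × 6 = 336.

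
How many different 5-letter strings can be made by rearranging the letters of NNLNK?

NNLNK has 5 letters with N appearing 3 times.
So there are 5! / (3!) = 20 distinguishable arrangements.

20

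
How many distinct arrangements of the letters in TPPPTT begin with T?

Fix T in the first position and arrange the remaining 5 letters.
Those 5 letters have P appearing 3 times and T appearing twice, giving (5)!/(3!·2!) = 10.

10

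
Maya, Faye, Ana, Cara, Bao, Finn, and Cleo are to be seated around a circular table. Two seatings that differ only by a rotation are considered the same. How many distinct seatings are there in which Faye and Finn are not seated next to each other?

All circular seatings of 7 people number (6)! = 720.
Seatings with Faye beside Finn: treat them as a block with 2 internal orders, giving 2 × (5)! = 240.
Subtracting, 720 − 240 = 480.

480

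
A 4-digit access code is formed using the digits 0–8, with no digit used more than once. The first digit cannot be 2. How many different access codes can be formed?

The first digit has 9−1 = 8 choices (anything except 2).
The remaining 3 digits are filled from the other 8 symbols without repetition: 8 × 7 × 6 = 336.
Total: 8 × 336 = 2688.

2688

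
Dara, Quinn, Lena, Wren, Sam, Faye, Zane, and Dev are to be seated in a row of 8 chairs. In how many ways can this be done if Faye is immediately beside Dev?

Treat {Faye, Dev} as a single unit. There are 7 units to order, and the pair itself can be ordered 2 ways.
So the count is 2·(7)! = 10080.

10080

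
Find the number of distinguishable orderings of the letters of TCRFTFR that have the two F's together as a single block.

Treat the 2 copies of F as a single block. The multiset to arrange is then {FF, C, R, R, T, T}, 6 items in all.
That gives (6)!/(2!·2!) = 180 arrangements.

180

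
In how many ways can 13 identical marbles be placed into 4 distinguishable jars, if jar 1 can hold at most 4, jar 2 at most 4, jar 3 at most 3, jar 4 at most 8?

By stars and bars, unrestricted non-negative solutions to x_1+…+x_4 = 13 number C(13+3,3) = 560.
Subtract solutions that violate a single cap (substitute x_i' = x_i − (cap_i+1)): x_1 ≥ 5 gives C(11,3) = 165; x_2 ≥ 5 gives C(11,3) = 165; x_3 ≥ 4 gives C(12,3) = 220; x_4 ≥ 9 gives C(7,3) = 35. Together 585.
Add back pairs where two caps are both exceeded: 20 + 35 + 0 + 35 + 0 + 1 = 91.
By inclusion–exclusion the count is 560 − 585 + 91 = 66.

66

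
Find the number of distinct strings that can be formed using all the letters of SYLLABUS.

SYLLABUS has 8 letters with L appearing twice and S appearing twice.
The number of distinct arrangements is 8!/(2!·2!) = 40320/4 = 10080.

10080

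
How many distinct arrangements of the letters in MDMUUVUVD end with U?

2520

With the last slot taken by U, it remains to arrange the other 8 letters (MDMUVUVD).
Those 8 letters have D appearing twice, M appearing twice, U appearing twice, and V appearing twice, giving (8)!/(2!·2!·2!·2!) = 2520.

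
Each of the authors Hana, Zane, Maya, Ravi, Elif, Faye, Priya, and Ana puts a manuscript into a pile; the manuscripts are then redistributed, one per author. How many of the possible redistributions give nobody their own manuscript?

Count assignments avoiding every fixed point. For any j of the 8 authors fixed to their own manuscript, the other 8−j can be arranged in (8−j)! ways.
By inclusion–exclusion this is Σ_{j=0}^{8} (−1)^j C(8,j)·(8−j)!.
Computing: 40320 − 40320 + 20160 − 6720 + 1680 − 336 + 56 − 8 + 1 = 14833.

14833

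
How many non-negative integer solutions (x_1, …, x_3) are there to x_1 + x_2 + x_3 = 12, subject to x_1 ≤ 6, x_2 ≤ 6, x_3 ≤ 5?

21

Ignoring the caps, the number of non-negative solutions to x_1+…+x_3 = 12 is C(14,2) = 91.
Subtract solutions that violate a single cap (substitute x_i' = x_i − (cap_i+1)): x_1 ≥ 7 gives C(7,2) = 21; x_2 ≥ 7 gives C(7,2) = 21; x_3 ≥ 6 gives C(8,2) = 28. Together 70.
No two caps can be exceeded simultaneously, so the pair terms are all 0.
By inclusion–exclusion the count is 91 − 70 + 0 = 21.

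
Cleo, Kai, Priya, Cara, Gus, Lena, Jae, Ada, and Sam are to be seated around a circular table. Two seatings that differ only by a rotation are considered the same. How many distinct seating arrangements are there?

Around a circle, 9 distinct people have 9!/9 = (8)! = 40320 rotationally distinct seatings.

40320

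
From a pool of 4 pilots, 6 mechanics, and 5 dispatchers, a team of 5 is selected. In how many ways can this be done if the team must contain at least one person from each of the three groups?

2170

Unrestricted: C(15,5) = 3003 ways to pick any 5 of the 15.
Selections missing a whole group: no pilots → C(11,5) = 462; no mechanics → C(9,5) = 126; no dispatchers → C(10,5) = 252.
Add back selections omitting two groups (i.e. drawn from a single group): C(4,5) + C(6,5) + C(5,5) = 7.
By inclusion–exclusion: 3003 − 840 + 7 = 2170.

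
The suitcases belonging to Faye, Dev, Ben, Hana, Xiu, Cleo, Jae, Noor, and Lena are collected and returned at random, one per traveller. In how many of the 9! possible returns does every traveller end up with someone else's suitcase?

Let Aᵢ be the assignments in which traveller i gets their own suitcase. We want the size of the complement of A₁∪…∪A_9.
By inclusion–exclusion this is Σ_{j=0}^{9} (−1)^j C(9,j)·(9−j)!.
Computing: 362880 − 362880 + 181440 − 60480 + 15120 − 3024 + 504 − 72 + 9 − 1 = 133496.

133496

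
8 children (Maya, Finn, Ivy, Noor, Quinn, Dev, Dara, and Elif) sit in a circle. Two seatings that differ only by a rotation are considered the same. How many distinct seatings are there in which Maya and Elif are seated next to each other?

1440

Glue Maya and Elif into a block (2 internal orders). Seating 7 units around a circle gives (6)! arrangements.
So 2 × (6)! = 2 × 720 = 1440.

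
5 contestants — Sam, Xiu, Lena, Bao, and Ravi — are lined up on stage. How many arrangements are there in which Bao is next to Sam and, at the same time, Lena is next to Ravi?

Treat {Bao,Sam} as one block (2 orders) and {Lena,Ravi} as another (2 orders).
That leaves 3 units to arrange: 2 × 2 × 3! = 4 × 6 = 24.

24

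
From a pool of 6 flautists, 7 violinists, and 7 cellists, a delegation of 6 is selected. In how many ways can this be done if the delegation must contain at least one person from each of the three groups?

32340

Total 6-person selections from all 20: C(20,6) = 38760.
Subtract selections that omit an entire group: no flautists → C(14,6) = 3003; no violinists → C(13,6) = 1716; no cellists → C(13,6) = 1716.
Add back selections omitting two groups (i.e. drawn from a single group): C(6,6) + C(7,6) + C(7,6) = 15.
By inclusion–exclusion: 38760 − 6435 + 15 = 32340.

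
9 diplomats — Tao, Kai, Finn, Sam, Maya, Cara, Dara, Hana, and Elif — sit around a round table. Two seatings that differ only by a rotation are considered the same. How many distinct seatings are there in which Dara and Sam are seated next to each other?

10080

Treat {Dara, Sam} as one unit (2 internal orders) and seat the resulting 8 units around the table: (7)! circular arrangements.
So 2 × (7)! = 2 × 5040 = 10080.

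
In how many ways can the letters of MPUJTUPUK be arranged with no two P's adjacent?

Total arrangements of MPUJTUPUK: 9!/(3!·2!) = 30240.
Arrangements with the P's together: treat PP as one letter, giving (8)!/(3!) = 6720.
Hence 30240 − 6720 = 23520.

23520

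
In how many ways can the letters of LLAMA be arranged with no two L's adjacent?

There are 5!/(2!·2!) = 30 arrangements of LLAMA in total.
Arrangements with the L's together: treat LL as one letter, giving (4)!/(2!) = 12.
Hence 30 − 12 = 18.

18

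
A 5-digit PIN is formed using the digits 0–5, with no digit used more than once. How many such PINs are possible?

720

This is a permutation of 5 out of 6: P(6,5) = 6!/1!.
That product is 6 × 5 × 4 × 3 × 2 = 720.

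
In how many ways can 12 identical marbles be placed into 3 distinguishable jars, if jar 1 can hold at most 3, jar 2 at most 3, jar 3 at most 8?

6

Ignoring the caps, the number of non-negative solutions to x_1+…+x_3 = 12 is C(14,2) = 91.
Subtract solutions that violate a single cap (substitute x_i' = x_i − (cap_i+1)): x_1 ≥ 4 gives C(10,2) = 45; x_2 ≥ 4 gives C(10,2) = 45; x_3 ≥ 9 gives C(5,2) = 10. Together 100.
Add back pairs where two caps are both exceeded: 15 + 0 + 0 = 15.
By inclusion–exclusion the count is 91 − 100 + 15 = 6.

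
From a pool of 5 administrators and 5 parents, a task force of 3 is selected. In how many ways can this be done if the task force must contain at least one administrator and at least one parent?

100

With no constraint there are C(10,3) = 120 possible selections.
Subtract selections that omit an entire group: no administrators → C(5,3) = 10; no parents → C(5,3) = 10.
Both groups omitted at once is impossible, so 120 − 20 = 100.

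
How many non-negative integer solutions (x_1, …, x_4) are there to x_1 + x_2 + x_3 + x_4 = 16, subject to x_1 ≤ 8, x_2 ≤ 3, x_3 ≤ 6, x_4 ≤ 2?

19

By stars and bars, unrestricted non-negative solutions to x_1+…+x_4 = 16 number C(16+3,3) = 969.
Subtract solutions that violate a single cap (substitute x_i' = x_i − (cap_i+1)): x_1 ≥ 9 gives C(10,3) = 120; x_2 ≥ 4 gives C(15,3) = 455; x_3 ≥ 7 gives C(12,3) = 220; x_4 ≥ 3 gives C(16,3) = 560. Together 1355.
Add back pairs where two caps are both exceeded: 20 + 1 + 35 + 56 + 220 + 84 = 416.
Subtract triples: 0 + 1 + 0 + 10 = 11.
By inclusion–exclusion the count is 969 − 1355 + 416 − 11 = 19.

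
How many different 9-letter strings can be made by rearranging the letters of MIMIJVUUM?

15120

The 9 letters of MIMIJVUUM have repeats: I appearing twice, M appearing 3 times, and U appearing twice.
The number of distinct arrangements is 9!/(3!·2!·2!) = 362880/24 = 15120.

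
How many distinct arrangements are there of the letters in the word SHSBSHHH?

280

The 8 letters of SHSBSHHH have repeats: H appearing 4 times and S appearing 3 times.
The number of distinct arrangements is 8!/(4!·3!) = 40320/144 = 280.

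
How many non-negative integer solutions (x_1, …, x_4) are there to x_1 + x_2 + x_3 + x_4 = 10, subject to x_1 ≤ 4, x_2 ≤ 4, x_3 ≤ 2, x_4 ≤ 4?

Without the upper bounds there are C(13,3) = 286 ways to split 10 among 4 variables.
Subtract solutions that violate a single cap (substitute x_i' = x_i − (cap_i+1)): x_1 ≥ 5 gives C(8,3) = 56; x_2 ≥ 5 gives C(8,3) = 56; x_3 ≥ 3 gives C(10,3) = 120; x_4 ≥ 5 gives C(8,3) = 56. Together 288.
Add back pairs where two caps are both exceeded: 1 + 10 + 1 + 10 + 1 + 10 = 33.
By inclusion–exclusion the count is 286 − 288 + 33 = 31.

31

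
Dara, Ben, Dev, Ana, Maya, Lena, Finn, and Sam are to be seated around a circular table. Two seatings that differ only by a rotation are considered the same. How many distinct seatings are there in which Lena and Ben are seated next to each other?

Glue Lena and Ben into a block (2 internal orders). Seating 7 units around a circle gives (6)! arrangements.
So 2 × (6)! = 2 × 720 = 1440.

1440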